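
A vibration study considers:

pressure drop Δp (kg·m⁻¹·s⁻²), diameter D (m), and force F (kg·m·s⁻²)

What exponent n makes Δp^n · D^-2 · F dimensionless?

Balance the M exponent: (1)·n from Δp, plus −2·(0) + (1) = 1 from the rest, must sum to zero.
n + 1 = 0, so n = -1.

-1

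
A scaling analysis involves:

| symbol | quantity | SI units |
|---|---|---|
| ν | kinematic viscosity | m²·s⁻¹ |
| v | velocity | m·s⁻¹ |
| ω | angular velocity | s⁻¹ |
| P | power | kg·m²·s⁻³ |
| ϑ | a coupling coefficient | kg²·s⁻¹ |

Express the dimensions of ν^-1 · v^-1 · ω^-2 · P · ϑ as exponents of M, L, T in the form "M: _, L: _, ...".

Collect each base-dimension exponent across the product:
  M: −(0) − (0) − 2·(0) + (1) + (2) = 3
  L: −(2) − (1) − 2·(0) + (2) + (0) = -1
  T: −(-1) − (-1) − 2·(-1) + (-3) + (-1) = 0
So the dimensions are [M³ L⁻¹].

M: 3, L: -1, T: 0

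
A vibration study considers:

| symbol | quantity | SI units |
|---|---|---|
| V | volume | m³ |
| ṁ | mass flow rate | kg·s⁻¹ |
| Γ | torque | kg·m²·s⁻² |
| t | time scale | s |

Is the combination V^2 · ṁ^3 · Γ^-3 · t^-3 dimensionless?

yes

Sum the exponent of each base dimension across the product:
  M: 2·[V]_M + 3·[ṁ]_M − 3·[Γ]_M − 3·[t]_M = 2·(0) + 3·(1) − 3·(1) − 3·(0) = 0
  L: 2·[V]_L + 3·[ṁ]_L − 3·[Γ]_L − 3·[t]_L = 2·(3) + 3·(0) − 3·(2) − 3·(0) = 0
  T: 2·[V]_T + 3·[ṁ]_T − 3·[Γ]_T − 3·[t]_T = 2·(0) + 3·(-1) − 3·(-2) − 3·(1) = 0
All base exponents vanish — dimensionless.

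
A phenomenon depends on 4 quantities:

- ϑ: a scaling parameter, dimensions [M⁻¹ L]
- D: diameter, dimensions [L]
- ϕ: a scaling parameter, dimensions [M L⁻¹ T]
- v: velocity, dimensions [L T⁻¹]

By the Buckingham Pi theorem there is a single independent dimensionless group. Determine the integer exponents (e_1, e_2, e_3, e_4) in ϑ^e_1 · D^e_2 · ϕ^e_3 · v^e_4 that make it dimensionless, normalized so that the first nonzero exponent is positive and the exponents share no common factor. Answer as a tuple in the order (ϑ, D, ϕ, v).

M: e_1·(-1) + e_2·(0) + e_3·(1) + e_4·(0) = 0
L: e_1·(1) + e_2·(1) + e_3·(-1) + e_4·(1) = 0
T: e_1·(0) + e_2·(0) + e_3·(1) + e_4·(-1) = 0
Solving this homogeneous linear system for the smallest-integer solution (first nonzero entry positive) gives (1, -1, 1, 1).

(1, -1, 1, 1)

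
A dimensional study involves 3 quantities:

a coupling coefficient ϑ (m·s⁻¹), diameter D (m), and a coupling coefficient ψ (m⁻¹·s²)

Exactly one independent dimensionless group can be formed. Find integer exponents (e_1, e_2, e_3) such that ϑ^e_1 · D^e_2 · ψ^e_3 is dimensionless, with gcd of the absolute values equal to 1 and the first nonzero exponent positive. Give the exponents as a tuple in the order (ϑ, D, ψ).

(2, -1, 1)

L: e_1·(1) + e_2·(1) + e_3·(-1) = 0
T: e_1·(-1) + e_2·(0) + e_3·(2) = 0
Solving this homogeneous linear system for the smallest-integer solution (first nonzero entry positive) gives (2, -1, 1).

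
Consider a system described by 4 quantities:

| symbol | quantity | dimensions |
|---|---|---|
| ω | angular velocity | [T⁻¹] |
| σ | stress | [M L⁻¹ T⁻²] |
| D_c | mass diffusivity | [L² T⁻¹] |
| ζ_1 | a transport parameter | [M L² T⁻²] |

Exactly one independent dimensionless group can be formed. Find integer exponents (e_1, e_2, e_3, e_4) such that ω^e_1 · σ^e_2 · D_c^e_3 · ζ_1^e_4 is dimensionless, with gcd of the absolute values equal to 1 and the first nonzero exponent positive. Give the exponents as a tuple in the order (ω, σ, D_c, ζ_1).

M: e_1·(0) + e_2·(1) + e_3·(0) + e_4·(1) = 0
L: e_1·(0) + e_2·(-1) + e_3·(2) + e_4·(2) = 0
T: e_1·(-1) + e_2·(-2) + e_3·(-1) + e_4·(-2) = 0
Solving this homogeneous linear system for the smallest-integer solution (first nonzero entry positive) gives (3, -2, -3, 2).

(3, -2, -3, 2)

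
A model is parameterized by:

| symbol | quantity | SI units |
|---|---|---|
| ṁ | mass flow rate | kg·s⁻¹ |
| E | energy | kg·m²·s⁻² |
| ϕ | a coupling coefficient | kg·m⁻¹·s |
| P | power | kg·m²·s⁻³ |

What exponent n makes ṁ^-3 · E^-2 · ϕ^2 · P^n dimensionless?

3

Balance the M exponent: (1)·n from P, plus −3·(1) − 2·(1) + 2·(1) = -3 from the rest, must sum to zero.
n − 3 = 0, so n = 3.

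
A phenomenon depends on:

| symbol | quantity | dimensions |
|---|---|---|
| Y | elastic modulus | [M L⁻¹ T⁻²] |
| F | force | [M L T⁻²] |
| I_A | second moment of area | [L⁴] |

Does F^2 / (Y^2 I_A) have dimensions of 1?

Sum the exponent of each base dimension across the product:
  M: −2·[Y]_M + 2·[F]_M − [I_A]_M = −2·(1) + 2·(1) − (0) = 0
  L: −2·[Y]_L + 2·[F]_L − [I_A]_L = −2·(-1) + 2·(1) − (4) = 0
  T: −2·[Y]_T + 2·[F]_T − [I_A]_T = −2·(-2) + 2·(-2) − (0) = 0
All base exponents vanish — dimensionless.

yes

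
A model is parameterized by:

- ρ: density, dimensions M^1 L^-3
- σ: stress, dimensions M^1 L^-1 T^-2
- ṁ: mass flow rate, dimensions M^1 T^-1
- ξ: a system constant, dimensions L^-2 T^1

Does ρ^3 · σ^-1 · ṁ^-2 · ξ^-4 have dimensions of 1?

Sum the exponent of each base dimension across the product:
  M: 3·[ρ]_M − [σ]_M − 2·[ṁ]_M − 4·[ξ]_M = 3·(1) − (1) − 2·(1) − 4·(0) = 0
  L: 3·[ρ]_L − [σ]_L − 2·[ṁ]_L − 4·[ξ]_L = 3·(-3) − (-1) − 2·(0) − 4·(-2) = 0
  T: 3·[ρ]_T − [σ]_T − 2·[ṁ]_T − 4·[ξ]_T = 3·(0) − (-2) − 2·(-1) − 4·(1) = 0
All base exponents vanish — dimensionless.

yes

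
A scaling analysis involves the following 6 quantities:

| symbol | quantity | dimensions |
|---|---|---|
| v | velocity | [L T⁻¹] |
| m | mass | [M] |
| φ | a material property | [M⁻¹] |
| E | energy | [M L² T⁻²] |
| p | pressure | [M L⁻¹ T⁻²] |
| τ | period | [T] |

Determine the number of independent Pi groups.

3

There are 6 variables and 3 base dimensions (M, L, T).
The dimension matrix has rank 3.
Independent dimensionless groups: 6 − 3 = 3.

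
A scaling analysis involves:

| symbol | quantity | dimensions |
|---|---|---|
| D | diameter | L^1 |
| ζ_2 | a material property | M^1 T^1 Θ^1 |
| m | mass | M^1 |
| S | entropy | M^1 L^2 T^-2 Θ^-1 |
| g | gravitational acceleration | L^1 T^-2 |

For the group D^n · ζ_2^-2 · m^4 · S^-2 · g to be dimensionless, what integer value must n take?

Balance the L exponent: (1)·n from D, plus −2·(0) + 4·(0) − 2·(2) + (1) = -3 from the rest, must sum to zero.
n − 3 = 0, so n = 3.

3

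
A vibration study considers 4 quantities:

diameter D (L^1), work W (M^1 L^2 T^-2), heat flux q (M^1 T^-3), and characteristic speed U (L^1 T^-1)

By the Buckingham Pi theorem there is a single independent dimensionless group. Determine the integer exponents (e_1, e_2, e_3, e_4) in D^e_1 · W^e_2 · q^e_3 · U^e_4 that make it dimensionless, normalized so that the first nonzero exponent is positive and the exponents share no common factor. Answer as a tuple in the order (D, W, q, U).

M: e_1·(0) + e_2·(1) + e_3·(1) + e_4·(0) = 0
L: e_1·(1) + e_2·(2) + e_3·(0) + e_4·(1) = 0
T: e_1·(0) + e_2·(-2) + e_3·(-3) + e_4·(-1) = 0
Solving this homogeneous linear system for the smallest-integer solution (first nonzero entry positive) gives (3, -1, 1, -1).

(3, -1, 1, -1)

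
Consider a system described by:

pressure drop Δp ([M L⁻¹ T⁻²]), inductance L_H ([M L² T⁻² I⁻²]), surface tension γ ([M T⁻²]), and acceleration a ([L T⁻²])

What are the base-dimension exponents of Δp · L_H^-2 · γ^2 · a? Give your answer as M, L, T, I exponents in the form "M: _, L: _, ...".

Collect each base-dimension exponent across the product:
  M: (1) − 2·(1) + 2·(1) + (0) = 1
  L: (-1) − 2·(2) + 2·(0) + (1) = -4
  T: (-2) − 2·(-2) + 2·(-2) + (-2) = -4
  I: (0) − 2·(-2) + 2·(0) + (0) = 4
So the dimensions are [M L⁻⁴ T⁻⁴ I⁴].

M: 1, L: -4, T: -4, I: 4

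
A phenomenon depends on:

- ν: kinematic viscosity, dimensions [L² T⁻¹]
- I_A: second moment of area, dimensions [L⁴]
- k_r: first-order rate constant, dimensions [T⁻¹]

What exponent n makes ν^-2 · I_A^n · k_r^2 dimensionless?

Balance the L exponent: (4)·n from I_A, plus −2·(2) + 2·(0) = -4 from the rest, must sum to zero.
4n − 4 = 0, so n = 1.

1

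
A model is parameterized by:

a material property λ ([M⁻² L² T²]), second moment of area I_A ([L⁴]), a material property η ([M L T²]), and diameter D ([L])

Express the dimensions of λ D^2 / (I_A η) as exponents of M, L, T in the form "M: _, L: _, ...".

M: -3, L: -1, T: 0

Collect each base-dimension exponent across the product:
  M: (-2) − (0) − (1) + 2·(0) = -3
  L: (2) − (4) − (1) + 2·(1) = -1
  T: (2) − (0) − (2) + 2·(0) = 0
So the dimensions are [M⁻³ L⁻¹].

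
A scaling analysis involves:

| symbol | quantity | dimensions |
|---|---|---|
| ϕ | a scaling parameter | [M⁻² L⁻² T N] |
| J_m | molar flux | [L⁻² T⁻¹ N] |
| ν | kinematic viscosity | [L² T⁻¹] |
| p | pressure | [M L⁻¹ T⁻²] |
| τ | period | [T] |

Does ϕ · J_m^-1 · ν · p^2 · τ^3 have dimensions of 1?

yes

Sum the exponent of each base dimension across the product:
  M: [ϕ]_M − [J_m]_M + [ν]_M + 2·[p]_M + 3·[τ]_M = (-2) − (0) + (0) + 2·(1) + 3·(0) = 0
  L: [ϕ]_L − [J_m]_L + [ν]_L + 2·[p]_L + 3·[τ]_L = (-2) − (-2) + (2) + 2·(-1) + 3·(0) = 0
  T: [ϕ]_T − [J_m]_T + [ν]_T + 2·[p]_T + 3·[τ]_T = (1) − (-1) + (-1) + 2·(-2) + 3·(1) = 0
  N: [ϕ]_N − [J_m]_N + [ν]_N + 2·[p]_N + 3·[τ]_N = (1) − (1) + (0) + 2·(0) + 3·(0) = 0
All base exponents vanish — dimensionless.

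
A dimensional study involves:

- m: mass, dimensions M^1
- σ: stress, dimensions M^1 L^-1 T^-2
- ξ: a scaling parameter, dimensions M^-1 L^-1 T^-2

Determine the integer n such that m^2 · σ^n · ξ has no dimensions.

Balance the M exponent: (1)·n from σ, plus 2·(1) + (-1) = 1 from the rest, must sum to zero.
n + 1 = 0, so n = -1.

-1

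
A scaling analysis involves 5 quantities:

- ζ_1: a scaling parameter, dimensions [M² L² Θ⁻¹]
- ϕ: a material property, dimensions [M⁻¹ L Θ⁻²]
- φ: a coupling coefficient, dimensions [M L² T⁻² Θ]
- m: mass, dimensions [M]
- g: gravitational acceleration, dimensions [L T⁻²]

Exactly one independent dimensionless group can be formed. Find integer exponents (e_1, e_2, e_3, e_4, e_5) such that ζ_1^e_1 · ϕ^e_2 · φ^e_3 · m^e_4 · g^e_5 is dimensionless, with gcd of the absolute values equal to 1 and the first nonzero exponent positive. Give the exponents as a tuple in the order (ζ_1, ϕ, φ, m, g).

(1, -1, -1, -2, 1)

M: e_1·(2) + e_2·(-1) + e_3·(1) + e_4·(1) + e_5·(0) = 0
L: e_1·(2) + e_2·(1) + e_3·(2) + e_4·(0) + e_5·(1) = 0
T: e_1·(0) + e_2·(0) + e_3·(-2) + e_4·(0) + e_5·(-2) = 0
Θ: e_1·(-1) + e_2·(-2) + e_3·(1) + e_4·(0) + e_5·(0) = 0
Solving this homogeneous linear system for the smallest-integer solution (first nonzero entry positive) gives (1, -1, -1, -2, 1).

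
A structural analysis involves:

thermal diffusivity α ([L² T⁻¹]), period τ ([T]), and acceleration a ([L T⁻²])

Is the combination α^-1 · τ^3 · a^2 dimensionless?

Sum the exponent of each base dimension across the product:
  L: −[α]_L + 3·[τ]_L + 2·[a]_L = −(2) + 3·(0) + 2·(1) = 0
  T: −[α]_T + 3·[τ]_T + 2·[a]_T = −(-1) + 3·(1) + 2·(-2) = 0
All base exponents vanish — dimensionless.

yes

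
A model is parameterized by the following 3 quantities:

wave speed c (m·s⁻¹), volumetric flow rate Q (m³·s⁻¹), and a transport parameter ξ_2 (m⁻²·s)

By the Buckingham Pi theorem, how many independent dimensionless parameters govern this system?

1

There are 3 variables and 2 base dimensions (L, T).
The dimension matrix has rank 2.
Independent dimensionless groups: 3 − 2 = 1.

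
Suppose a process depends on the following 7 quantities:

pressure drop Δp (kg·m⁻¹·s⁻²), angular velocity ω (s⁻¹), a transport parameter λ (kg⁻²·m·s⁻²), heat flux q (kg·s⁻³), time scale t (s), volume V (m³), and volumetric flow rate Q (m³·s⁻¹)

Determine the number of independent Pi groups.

4

There are 7 variables and 3 base dimensions (M, L, T).
The dimension matrix has rank 3.
Independent dimensionless groups: 7 − 3 = 4.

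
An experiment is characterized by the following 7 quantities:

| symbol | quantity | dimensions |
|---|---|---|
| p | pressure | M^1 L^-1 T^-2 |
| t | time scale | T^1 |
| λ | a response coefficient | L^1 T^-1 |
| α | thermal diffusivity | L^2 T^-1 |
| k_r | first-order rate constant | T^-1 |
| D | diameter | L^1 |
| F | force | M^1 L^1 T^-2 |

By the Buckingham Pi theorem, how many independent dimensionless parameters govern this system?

There are 7 variables and 3 base dimensions (M, L, T).
The dimension matrix has rank 3.
Independent dimensionless groups: 7 − 3 = 4.

4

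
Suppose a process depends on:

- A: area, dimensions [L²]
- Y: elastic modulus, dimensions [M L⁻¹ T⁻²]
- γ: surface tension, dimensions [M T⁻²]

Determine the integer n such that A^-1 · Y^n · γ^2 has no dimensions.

-2

Balance the M exponent: (1)·n from Y, plus −(0) + 2·(1) = 2 from the rest, must sum to zero.
n + 2 = 0, so n = -2.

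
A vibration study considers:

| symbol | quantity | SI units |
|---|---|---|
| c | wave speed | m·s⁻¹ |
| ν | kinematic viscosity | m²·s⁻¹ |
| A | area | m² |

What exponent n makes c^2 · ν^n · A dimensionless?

-2

Balance the L exponent: (2)·n from ν, plus 2·(1) + (2) = 4 from the rest, must sum to zero.
2n + 4 = 0, so n = -2.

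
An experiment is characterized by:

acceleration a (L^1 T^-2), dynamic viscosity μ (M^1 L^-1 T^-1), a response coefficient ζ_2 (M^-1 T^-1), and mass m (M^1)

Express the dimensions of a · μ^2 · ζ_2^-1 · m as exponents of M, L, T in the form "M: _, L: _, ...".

M: 4, L: -1, T: -3

Collect each base-dimension exponent across the product:
  M: (0) + 2·(1) − (-1) + (1) = 4
  L: (1) + 2·(-1) − (0) + (0) = -1
  T: (-2) + 2·(-1) − (-1) + (0) = -3
So the dimensions are [M⁴ L⁻¹ T⁻³].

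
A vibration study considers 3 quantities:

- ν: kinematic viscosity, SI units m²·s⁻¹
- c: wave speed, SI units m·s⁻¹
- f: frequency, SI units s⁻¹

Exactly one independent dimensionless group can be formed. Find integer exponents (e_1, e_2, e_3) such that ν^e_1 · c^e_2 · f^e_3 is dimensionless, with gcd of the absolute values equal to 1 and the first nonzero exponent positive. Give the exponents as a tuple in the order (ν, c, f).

(1, -2, 1)

L: e_1·(2) + e_2·(1) + e_3·(0) = 0
T: e_1·(-1) + e_2·(-1) + e_3·(-1) = 0
Solving this homogeneous linear system for the smallest-integer solution (first nonzero entry positive) gives (1, -2, 1).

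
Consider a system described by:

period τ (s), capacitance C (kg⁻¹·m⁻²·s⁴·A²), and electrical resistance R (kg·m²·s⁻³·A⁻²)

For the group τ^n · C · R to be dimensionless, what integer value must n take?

Balance the T exponent: (1)·n from τ, plus (4) + (-3) = 1 from the rest, must sum to zero.
n + 1 = 0, so n = -1.

-1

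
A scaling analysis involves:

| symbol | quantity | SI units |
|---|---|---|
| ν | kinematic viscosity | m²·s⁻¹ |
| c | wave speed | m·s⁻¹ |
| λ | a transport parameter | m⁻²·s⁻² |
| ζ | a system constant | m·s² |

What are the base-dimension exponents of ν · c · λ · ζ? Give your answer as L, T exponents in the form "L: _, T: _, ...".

Collect each base-dimension exponent across the product:
  L: (2) + (1) + (-2) + (1) = 2
  T: (-1) + (-1) + (-2) + (2) = -2
So the dimensions are [L² T⁻²].

L: 2, T: -2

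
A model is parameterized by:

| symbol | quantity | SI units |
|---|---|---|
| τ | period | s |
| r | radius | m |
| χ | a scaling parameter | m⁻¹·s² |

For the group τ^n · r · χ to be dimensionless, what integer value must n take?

-2

Balance the T exponent: (1)·n from τ, plus (0) + (2) = 2 from the rest, must sum to zero.
n + 2 = 0, so n = -2.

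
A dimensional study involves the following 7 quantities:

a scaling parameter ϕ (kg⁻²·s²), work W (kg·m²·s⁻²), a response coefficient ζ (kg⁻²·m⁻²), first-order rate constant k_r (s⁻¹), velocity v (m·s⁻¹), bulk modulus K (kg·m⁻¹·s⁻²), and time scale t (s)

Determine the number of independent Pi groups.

There are 7 variables and 3 base dimensions (M, L, T).
The dimension matrix has rank 3.
Independent dimensionless groups: 7 − 3 = 4.

4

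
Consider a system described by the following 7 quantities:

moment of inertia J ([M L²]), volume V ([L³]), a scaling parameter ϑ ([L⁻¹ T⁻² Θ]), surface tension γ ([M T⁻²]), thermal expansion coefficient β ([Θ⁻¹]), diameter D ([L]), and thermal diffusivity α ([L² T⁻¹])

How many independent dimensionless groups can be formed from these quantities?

There are 7 variables and 4 base dimensions (M, L, T, Θ).
The dimension matrix has rank 4.
Independent dimensionless groups: 7 − 4 = 3.

3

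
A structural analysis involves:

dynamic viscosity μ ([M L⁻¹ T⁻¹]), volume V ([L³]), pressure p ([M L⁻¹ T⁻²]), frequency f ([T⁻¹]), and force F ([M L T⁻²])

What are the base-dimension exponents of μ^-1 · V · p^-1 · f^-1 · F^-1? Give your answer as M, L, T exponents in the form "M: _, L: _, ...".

Collect each base-dimension exponent across the product:
  M: −(1) + (0) − (1) − (0) − (1) = -3
  L: −(-1) + (3) − (-1) − (0) − (1) = 4
  T: −(-1) + (0) − (-2) − (-1) − (-2) = 6
So the dimensions are [M⁻³ L⁴ T⁶].

M: -3, L: 4, T: 6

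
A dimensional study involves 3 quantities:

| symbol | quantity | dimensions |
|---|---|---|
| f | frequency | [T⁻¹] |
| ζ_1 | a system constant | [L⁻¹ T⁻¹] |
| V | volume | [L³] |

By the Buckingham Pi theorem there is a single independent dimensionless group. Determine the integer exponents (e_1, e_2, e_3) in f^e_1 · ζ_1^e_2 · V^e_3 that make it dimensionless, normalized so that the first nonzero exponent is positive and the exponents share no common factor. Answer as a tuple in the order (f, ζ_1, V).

L: e_1·(0) + e_2·(-1) + e_3·(3) = 0
T: e_1·(-1) + e_2·(-1) + e_3·(0) = 0
Solving this homogeneous linear system for the smallest-integer solution (first nonzero entry positive) gives (3, -3, -1).

(3, -3, -1)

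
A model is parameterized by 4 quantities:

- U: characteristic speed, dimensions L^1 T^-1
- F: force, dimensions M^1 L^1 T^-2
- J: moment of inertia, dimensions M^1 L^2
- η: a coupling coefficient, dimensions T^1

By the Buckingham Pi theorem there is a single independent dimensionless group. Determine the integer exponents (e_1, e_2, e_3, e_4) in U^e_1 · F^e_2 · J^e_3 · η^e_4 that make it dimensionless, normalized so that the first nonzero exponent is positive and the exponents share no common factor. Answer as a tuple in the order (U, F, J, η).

(1, 1, -1, 3)

M: e_1·(0) + e_2·(1) + e_3·(1) + e_4·(0) = 0
L: e_1·(1) + e_2·(1) + e_3·(2) + e_4·(0) = 0
T: e_1·(-1) + e_2·(-2) + e_3·(0) + e_4·(1) = 0
Solving this homogeneous linear system for the smallest-integer solution (first nonzero entry positive) gives (1, 1, -1, 3).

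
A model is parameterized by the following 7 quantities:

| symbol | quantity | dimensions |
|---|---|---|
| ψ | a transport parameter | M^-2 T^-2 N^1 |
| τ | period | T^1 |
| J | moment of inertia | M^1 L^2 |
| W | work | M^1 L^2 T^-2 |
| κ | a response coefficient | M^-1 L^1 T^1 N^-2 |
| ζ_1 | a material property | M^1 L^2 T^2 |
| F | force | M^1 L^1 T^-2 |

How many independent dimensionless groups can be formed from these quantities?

There are 7 variables and 4 base dimensions (M, L, T, N).
The dimension matrix has rank 4.
Independent dimensionless groups: 7 − 4 = 3.

3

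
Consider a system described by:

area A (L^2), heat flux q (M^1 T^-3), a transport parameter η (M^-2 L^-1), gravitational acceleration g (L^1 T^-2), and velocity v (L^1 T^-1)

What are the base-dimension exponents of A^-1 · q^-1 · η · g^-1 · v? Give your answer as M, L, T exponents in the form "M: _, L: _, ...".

Collect each base-dimension exponent across the product:
  M: −(0) − (1) + (-2) − (0) + (0) = -3
  L: −(2) − (0) + (-1) − (1) + (1) = -3
  T: −(0) − (-3) + (0) − (-2) + (-1) = 4
So the dimensions are [M⁻³ L⁻³ T⁴].

M: -3, L: -3, T: 4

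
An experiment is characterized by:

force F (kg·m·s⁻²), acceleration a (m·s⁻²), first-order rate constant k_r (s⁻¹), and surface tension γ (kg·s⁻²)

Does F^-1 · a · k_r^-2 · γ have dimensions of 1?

Sum the exponent of each base dimension across the product:
  M: −[F]_M + [a]_M − 2·[k_r]_M + [γ]_M = −(1) + (0) − 2·(0) + (1) = 0
  L: −[F]_L + [a]_L − 2·[k_r]_L + [γ]_L = −(1) + (1) − 2·(0) + (0) = 0
  T: −[F]_T + [a]_T − 2·[k_r]_T + [γ]_T = −(-2) + (-2) − 2·(-1) + (-2) = 0
All base exponents vanish — dimensionless.

yes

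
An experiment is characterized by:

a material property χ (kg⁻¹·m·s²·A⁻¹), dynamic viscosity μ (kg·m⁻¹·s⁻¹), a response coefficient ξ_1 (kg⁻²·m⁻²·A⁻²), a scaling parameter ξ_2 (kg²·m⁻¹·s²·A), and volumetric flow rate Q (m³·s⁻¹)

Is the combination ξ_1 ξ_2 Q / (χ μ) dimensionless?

yes

Sum the exponent of each base dimension across the product:
  M: −[χ]_M − [μ]_M + [ξ_1]_M + [ξ_2]_M + [Q]_M = −(-1) − (1) + (-2) + (2) + (0) = 0
  L: −[χ]_L − [μ]_L + [ξ_1]_L + [ξ_2]_L + [Q]_L = −(1) − (-1) + (-2) + (-1) + (3) = 0
  T: −[χ]_T − [μ]_T + [ξ_1]_T + [ξ_2]_T + [Q]_T = −(2) − (-1) + (0) + (2) + (-1) = 0
  I: −[χ]_I − [μ]_I + [ξ_1]_I + [ξ_2]_I + [Q]_I = −(-1) − (0) + (-2) + (1) + (0) = 0
All base exponents vanish — dimensionless.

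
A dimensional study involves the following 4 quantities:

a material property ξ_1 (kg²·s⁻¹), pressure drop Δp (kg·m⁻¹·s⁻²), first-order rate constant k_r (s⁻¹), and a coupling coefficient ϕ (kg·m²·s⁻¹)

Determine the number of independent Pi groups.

1

There are 4 variables and 3 base dimensions (M, L, T).
The dimension matrix has rank 3.
Independent dimensionless groups: 4 − 3 = 1.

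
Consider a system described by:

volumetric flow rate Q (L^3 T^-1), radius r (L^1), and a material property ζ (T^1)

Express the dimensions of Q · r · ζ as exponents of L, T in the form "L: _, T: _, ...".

Collect each base-dimension exponent across the product:
  L: (3) + (1) + (0) = 4
  T: (-1) + (0) + (1) = 0
So the dimensions are [L⁴].

L: 4, T: 0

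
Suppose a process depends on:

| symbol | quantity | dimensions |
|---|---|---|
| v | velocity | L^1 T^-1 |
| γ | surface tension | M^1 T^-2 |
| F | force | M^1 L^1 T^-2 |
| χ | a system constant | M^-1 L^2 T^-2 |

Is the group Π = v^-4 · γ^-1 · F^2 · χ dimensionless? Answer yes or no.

yes

Sum the exponent of each base dimension across the product:
  M: −4·[v]_M − [γ]_M + 2·[F]_M + [χ]_M = −4·(0) − (1) + 2·(1) + (-1) = 0
  L: −4·[v]_L − [γ]_L + 2·[F]_L + [χ]_L = −4·(1) − (0) + 2·(1) + (2) = 0
  T: −4·[v]_T − [γ]_T + 2·[F]_T + [χ]_T = −4·(-1) − (-2) + 2·(-2) + (-2) = 0
All base exponents vanish — dimensionless.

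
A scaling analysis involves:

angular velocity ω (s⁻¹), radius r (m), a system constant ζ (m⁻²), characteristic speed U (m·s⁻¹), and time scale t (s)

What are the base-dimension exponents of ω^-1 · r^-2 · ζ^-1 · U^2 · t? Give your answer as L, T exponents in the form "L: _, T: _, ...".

L: 2, T: 0

Collect each base-dimension exponent across the product:
  L: −(0) − 2·(1) − (-2) + 2·(1) + (0) = 2
  T: −(-1) − 2·(0) − (0) + 2·(-1) + (1) = 0
So the dimensions are [L²].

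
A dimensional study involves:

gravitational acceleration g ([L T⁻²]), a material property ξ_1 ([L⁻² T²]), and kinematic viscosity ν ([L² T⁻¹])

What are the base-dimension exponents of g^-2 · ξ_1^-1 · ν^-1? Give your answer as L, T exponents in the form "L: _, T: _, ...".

L: -2, T: 3

Collect each base-dimension exponent across the product:
  L: −2·(1) − (-2) − (2) = -2
  T: −2·(-2) − (2) − (-1) = 3
So the dimensions are [L⁻² T³].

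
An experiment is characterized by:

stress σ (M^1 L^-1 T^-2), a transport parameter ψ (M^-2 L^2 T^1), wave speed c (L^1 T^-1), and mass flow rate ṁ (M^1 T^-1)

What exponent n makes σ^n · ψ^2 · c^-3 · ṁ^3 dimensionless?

Balance the M exponent: (1)·n from σ, plus 2·(-2) − 3·(0) + 3·(1) = -1 from the rest, must sum to zero.
n − 1 = 0, so n = 1.

1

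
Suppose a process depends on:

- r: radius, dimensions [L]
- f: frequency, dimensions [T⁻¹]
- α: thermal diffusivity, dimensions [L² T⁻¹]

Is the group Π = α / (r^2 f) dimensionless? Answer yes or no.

Sum the exponent of each base dimension across the product:
  M: −2·[r]_M − [f]_M + [α]_M = −2·(0) − (0) + (0) = 0
  L: −2·[r]_L − [f]_L + [α]_L = −2·(1) − (0) + (2) = 0
  T: −2·[r]_T − [f]_T + [α]_T = −2·(0) − (-1) + (-1) = 0
  I: −2·[r]_I − [f]_I + [α]_I = −2·(0) − (0) + (0) = 0
All base exponents vanish — dimensionless.

yes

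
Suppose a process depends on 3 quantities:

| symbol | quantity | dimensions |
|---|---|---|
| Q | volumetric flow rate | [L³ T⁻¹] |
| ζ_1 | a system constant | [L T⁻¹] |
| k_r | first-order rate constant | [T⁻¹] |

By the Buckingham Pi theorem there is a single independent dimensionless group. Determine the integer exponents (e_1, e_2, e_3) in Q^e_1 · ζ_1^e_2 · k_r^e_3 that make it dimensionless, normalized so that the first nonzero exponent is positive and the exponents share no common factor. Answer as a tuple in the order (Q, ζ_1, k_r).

L: e_1·(3) + e_2·(1) + e_3·(0) = 0
T: e_1·(-1) + e_2·(-1) + e_3·(-1) = 0
Solving this homogeneous linear system for the smallest-integer solution (first nonzero entry positive) gives (1, -3, 2).

(1, -3, 2)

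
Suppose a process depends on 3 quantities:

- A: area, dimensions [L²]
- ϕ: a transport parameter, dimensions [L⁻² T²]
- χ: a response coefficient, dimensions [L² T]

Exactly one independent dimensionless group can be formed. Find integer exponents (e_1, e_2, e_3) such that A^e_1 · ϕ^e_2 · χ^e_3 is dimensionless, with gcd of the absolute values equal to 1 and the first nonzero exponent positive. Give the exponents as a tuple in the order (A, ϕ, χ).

L: e_1·(2) + e_2·(-2) + e_3·(2) = 0
T: e_1·(0) + e_2·(2) + e_3·(1) = 0
Solving this homogeneous linear system for the smallest-integer solution (first nonzero entry positive) gives (3, 1, -2).

(3, 1, -2)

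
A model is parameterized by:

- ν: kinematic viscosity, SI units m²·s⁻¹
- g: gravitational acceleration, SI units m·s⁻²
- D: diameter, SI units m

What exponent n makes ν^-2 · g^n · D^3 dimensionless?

1

Balance the L exponent: (1)·n from g, plus −2·(2) + 3·(1) = -1 from the rest, must sum to zero.
n − 1 = 0, so n = 1.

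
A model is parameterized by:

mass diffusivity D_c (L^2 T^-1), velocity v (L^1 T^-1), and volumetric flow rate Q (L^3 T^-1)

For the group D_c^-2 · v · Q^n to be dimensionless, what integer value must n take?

Balance the L exponent: (3)·n from Q, plus −2·(2) + (1) = -3 from the rest, must sum to zero.
3n − 3 = 0, so n = 1.

1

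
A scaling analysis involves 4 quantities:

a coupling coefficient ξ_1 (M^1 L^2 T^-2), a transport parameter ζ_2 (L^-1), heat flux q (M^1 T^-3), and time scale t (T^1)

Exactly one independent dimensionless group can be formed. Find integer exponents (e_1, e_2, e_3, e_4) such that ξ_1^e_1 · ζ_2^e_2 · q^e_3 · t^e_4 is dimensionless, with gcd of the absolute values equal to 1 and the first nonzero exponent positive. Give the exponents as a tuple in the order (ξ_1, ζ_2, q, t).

(1, 2, -1, -1)

M: e_1·(1) + e_2·(0) + e_3·(1) + e_4·(0) = 0
L: e_1·(2) + e_2·(-1) + e_3·(0) + e_4·(0) = 0
T: e_1·(-2) + e_2·(0) + e_3·(-3) + e_4·(1) = 0
Solving this homogeneous linear system for the smallest-integer solution (first nonzero entry positive) gives (1, 2, -1, -1).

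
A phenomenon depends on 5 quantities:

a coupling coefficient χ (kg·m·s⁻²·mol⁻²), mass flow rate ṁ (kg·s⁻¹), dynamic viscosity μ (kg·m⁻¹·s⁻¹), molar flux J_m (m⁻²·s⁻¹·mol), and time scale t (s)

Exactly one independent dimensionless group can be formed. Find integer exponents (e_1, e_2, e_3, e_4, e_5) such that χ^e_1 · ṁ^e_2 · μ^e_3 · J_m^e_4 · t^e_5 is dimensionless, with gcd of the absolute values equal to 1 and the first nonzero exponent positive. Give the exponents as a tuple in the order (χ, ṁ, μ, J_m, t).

(1, 2, -3, 2, 3)

M: e_1·(1) + e_2·(1) + e_3·(1) + e_4·(0) + e_5·(0) = 0
L: e_1·(1) + e_2·(0) + e_3·(-1) + e_4·(-2) + e_5·(0) = 0
T: e_1·(-2) + e_2·(-1) + e_3·(-1) + e_4·(-1) + e_5·(1) = 0
N: e_1·(-2) + e_2·(0) + e_3·(0) + e_4·(1) + e_5·(0) = 0
Solving this homogeneous linear system for the smallest-integer solution (first nonzero entry positive) gives (1, 2, -3, 2, 3).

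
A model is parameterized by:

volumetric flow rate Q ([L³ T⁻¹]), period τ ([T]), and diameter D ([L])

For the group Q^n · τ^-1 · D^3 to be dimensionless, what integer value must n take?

Balance the L exponent: (3)·n from Q, plus −(0) + 3·(1) = 3 from the rest, must sum to zero.
3n + 3 = 0, so n = -1.

-1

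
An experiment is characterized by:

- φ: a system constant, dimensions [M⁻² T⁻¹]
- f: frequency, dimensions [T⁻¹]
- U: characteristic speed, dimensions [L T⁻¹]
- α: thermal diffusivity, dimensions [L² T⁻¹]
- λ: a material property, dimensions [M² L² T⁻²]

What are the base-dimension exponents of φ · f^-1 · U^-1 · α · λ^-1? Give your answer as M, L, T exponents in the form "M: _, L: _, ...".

M: -4, L: -1, T: 2

Collect each base-dimension exponent across the product:
  M: (-2) − (0) − (0) + (0) − (2) = -4
  L: (0) − (0) − (1) + (2) − (2) = -1
  T: (-1) − (-1) − (-1) + (-1) − (-2) = 2
So the dimensions are [M⁻⁴ L⁻¹ T²].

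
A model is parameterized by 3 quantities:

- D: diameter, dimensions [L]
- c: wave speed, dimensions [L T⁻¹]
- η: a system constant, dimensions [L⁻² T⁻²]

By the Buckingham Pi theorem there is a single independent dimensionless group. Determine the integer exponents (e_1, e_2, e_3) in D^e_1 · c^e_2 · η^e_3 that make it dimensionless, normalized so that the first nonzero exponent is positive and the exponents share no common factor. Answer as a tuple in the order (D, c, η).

(4, -2, 1)

L: e_1·(1) + e_2·(1) + e_3·(-2) = 0
T: e_1·(0) + e_2·(-1) + e_3·(-2) = 0
Solving this homogeneous linear system for the smallest-integer solution (first nonzero entry positive) gives (4, -2, 1).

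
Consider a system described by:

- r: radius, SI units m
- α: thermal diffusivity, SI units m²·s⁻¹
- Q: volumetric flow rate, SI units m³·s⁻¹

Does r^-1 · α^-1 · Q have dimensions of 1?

yes

Sum the exponent of each base dimension across the product:
  M: −[r]_M − [α]_M + [Q]_M = −(0) − (0) + (0) = 0
  L: −[r]_L − [α]_L + [Q]_L = −(1) − (2) + (3) = 0
  T: −[r]_T − [α]_T + [Q]_T = −(0) − (-1) + (-1) = 0
  I: −[r]_I − [α]_I + [Q]_I = −(0) − (0) + (0) = 0
All base exponents vanish — dimensionless.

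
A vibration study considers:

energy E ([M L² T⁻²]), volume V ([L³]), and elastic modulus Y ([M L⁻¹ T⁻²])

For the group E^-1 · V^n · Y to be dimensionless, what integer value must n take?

1

Balance the L exponent: (3)·n from V, plus −(2) + (-1) = -3 from the rest, must sum to zero.
3n − 3 = 0, so n = 1.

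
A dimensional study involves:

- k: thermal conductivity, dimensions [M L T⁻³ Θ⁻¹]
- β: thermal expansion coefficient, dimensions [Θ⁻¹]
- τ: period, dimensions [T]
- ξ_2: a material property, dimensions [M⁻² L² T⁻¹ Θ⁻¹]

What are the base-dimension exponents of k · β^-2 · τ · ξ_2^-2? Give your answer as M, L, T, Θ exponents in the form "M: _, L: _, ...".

Collect each base-dimension exponent across the product:
  M: (1) − 2·(0) + (0) − 2·(-2) = 5
  L: (1) − 2·(0) + (0) − 2·(2) = -3
  T: (-3) − 2·(0) + (1) − 2·(-1) = 0
  Θ: (-1) − 2·(-1) + (0) − 2·(-1) = 3
So the dimensions are [M⁵ L⁻³ Θ³].

M: 5, L: -3, T: 0, Θ: 3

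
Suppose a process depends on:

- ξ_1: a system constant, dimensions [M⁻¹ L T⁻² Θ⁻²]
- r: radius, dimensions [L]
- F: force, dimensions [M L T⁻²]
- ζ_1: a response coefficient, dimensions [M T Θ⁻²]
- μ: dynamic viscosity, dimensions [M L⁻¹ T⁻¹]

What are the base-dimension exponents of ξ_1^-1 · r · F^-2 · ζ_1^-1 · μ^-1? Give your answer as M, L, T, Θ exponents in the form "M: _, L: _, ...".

M: -3, L: -1, T: 6, Θ: 4

Collect each base-dimension exponent across the product:
  M: −(-1) + (0) − 2·(1) − (1) − (1) = -3
  L: −(1) + (1) − 2·(1) − (0) − (-1) = -1
  T: −(-2) + (0) − 2·(-2) − (1) − (-1) = 6
  Θ: −(-2) + (0) − 2·(0) − (-2) − (0) = 4
So the dimensions are [M⁻³ L⁻¹ T⁶ Θ⁴].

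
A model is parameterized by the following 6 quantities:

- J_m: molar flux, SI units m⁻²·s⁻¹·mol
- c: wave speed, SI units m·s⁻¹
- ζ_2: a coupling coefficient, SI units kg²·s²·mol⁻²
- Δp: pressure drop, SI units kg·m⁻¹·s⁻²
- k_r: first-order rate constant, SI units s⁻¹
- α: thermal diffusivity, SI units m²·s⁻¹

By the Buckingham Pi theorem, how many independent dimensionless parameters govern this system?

There are 6 variables and 4 base dimensions (M, L, T, N).
The dimension matrix has rank 4.
Independent dimensionless groups: 6 − 4 = 2.

2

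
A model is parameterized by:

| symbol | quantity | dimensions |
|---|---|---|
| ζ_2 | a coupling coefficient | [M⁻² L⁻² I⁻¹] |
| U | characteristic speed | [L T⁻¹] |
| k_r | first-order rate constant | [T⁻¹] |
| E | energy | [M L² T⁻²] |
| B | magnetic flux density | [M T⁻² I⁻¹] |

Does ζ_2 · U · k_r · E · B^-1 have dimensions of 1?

Sum the exponent of each base dimension across the product:
  M: [ζ_2]_M + [U]_M + [k_r]_M + [E]_M − [B]_M = (-2) + (0) + (0) + (1) − (1) = -2
  L: [ζ_2]_L + [U]_L + [k_r]_L + [E]_L − [B]_L = (-2) + (1) + (0) + (2) − (0) = 1
  T: [ζ_2]_T + [U]_T + [k_r]_T + [E]_T − [B]_T = (0) + (-1) + (-1) + (-2) − (-2) = -2
  I: [ζ_2]_I + [U]_I + [k_r]_I + [E]_I − [B]_I = (-1) + (0) + (0) + (0) − (-1) = 0
Net dimensions [M⁻² L T⁻²] ≠ [1] — not dimensionless.

no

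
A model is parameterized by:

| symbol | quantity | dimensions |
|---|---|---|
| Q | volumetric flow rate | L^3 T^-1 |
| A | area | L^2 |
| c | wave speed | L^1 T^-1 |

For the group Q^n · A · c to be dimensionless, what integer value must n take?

-1

Balance the L exponent: (3)·n from Q, plus (2) + (1) = 3 from the rest, must sum to zero.
3n + 3 = 0, so n = -1.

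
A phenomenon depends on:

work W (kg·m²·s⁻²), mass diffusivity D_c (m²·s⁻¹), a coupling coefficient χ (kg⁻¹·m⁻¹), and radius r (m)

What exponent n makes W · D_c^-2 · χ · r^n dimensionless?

3

Balance the L exponent: (1)·n from r, plus (2) − 2·(2) + (-1) = -3 from the rest, must sum to zero.
n − 3 = 0, so n = 3.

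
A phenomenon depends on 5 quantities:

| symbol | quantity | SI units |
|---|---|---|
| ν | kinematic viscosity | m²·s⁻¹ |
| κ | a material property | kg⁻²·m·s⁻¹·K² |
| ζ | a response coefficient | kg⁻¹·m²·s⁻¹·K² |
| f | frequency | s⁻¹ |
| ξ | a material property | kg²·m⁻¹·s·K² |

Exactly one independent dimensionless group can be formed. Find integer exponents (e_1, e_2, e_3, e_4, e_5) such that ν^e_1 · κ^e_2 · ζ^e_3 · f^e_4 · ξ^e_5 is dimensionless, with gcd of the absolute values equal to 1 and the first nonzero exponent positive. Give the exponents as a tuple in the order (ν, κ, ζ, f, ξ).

(3, 3, -4, -1, 1)

M: e_1·(0) + e_2·(-2) + e_3·(-1) + e_4·(0) + e_5·(2) = 0
L: e_1·(2) + e_2·(1) + e_3·(2) + e_4·(0) + e_5·(-1) = 0
T: e_1·(-1) + e_2·(-1) + e_3·(-1) + e_4·(-1) + e_5·(1) = 0
Θ: e_1·(0) + e_2·(2) + e_3·(2) + e_4·(0) + e_5·(2) = 0
Solving this homogeneous linear system for the smallest-integer solution (first nonzero entry positive) gives (3, 3, -4, -1, 1).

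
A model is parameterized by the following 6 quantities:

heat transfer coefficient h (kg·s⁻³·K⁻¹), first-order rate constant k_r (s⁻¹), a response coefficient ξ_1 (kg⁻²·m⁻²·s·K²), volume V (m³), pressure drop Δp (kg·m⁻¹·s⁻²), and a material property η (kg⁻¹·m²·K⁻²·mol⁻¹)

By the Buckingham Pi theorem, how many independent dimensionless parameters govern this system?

1

There are 6 variables and 5 base dimensions (M, L, T, Θ, N).
The dimension matrix has rank 5.
Independent dimensionless groups: 6 − 5 = 1.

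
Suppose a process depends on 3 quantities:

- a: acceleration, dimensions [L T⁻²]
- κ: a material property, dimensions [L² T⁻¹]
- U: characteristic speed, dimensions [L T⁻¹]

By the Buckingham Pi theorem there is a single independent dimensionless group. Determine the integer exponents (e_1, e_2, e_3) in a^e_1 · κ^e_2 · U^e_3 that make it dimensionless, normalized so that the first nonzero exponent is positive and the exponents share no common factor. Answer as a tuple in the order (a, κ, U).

L: e_1·(1) + e_2·(2) + e_3·(1) = 0
T: e_1·(-2) + e_2·(-1) + e_3·(-1) = 0
Solving this homogeneous linear system for the smallest-integer solution (first nonzero entry positive) gives (1, 1, -3).

(1, 1, -3)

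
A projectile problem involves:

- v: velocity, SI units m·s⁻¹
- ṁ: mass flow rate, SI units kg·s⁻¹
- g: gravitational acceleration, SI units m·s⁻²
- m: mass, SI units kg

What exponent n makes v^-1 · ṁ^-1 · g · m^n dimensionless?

1

Balance the M exponent: (1)·n from m, plus −(0) − (1) + (0) = -1 from the rest, must sum to zero.
n − 1 = 0, so n = 1.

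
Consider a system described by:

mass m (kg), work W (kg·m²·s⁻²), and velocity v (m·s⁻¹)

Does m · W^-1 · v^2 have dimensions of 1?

yes

Sum the exponent of each base dimension across the product:
  M: [m]_M − [W]_M + 2·[v]_M = (1) − (1) + 2·(0) = 0
  L: [m]_L − [W]_L + 2·[v]_L = (0) − (2) + 2·(1) = 0
  T: [m]_T − [W]_T + 2·[v]_T = (0) − (-2) + 2·(-1) = 0
All base exponents vanish — dimensionless.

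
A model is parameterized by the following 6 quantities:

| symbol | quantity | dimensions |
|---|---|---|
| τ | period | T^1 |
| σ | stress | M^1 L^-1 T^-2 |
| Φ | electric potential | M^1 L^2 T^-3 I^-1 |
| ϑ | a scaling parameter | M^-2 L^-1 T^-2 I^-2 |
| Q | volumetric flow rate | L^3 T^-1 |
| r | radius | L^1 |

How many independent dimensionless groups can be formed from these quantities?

2

There are 6 variables and 4 base dimensions (M, L, T, I).
The dimension matrix has rank 4.
Independent dimensionless groups: 6 − 4 = 2.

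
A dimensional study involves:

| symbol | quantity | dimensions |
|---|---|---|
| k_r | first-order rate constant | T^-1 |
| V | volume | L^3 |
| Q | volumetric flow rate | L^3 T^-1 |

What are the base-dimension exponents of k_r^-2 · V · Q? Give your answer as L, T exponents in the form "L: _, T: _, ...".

L: 6, T: 1

Collect each base-dimension exponent across the product:
  L: −2·(0) + (3) + (3) = 6
  T: −2·(-1) + (0) + (-1) = 1
So the dimensions are [L⁶ T].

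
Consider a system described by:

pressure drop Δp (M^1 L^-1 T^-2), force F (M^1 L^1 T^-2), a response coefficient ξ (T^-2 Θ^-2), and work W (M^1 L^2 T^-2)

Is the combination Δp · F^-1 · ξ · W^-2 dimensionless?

no

Sum the exponent of each base dimension across the product:
  M: [Δp]_M − [F]_M + [ξ]_M − 2·[W]_M = (1) − (1) + (0) − 2·(1) = -2
  L: [Δp]_L − [F]_L + [ξ]_L − 2·[W]_L = (-1) − (1) + (0) − 2·(2) = -6
  T: [Δp]_T − [F]_T + [ξ]_T − 2·[W]_T = (-2) − (-2) + (-2) − 2·(-2) = 2
  Θ: [Δp]_Θ − [F]_Θ + [ξ]_Θ − 2·[W]_Θ = (0) − (0) + (-2) − 2·(0) = -2
Net dimensions [M⁻² L⁻⁶ T² Θ⁻²] ≠ [1] — not dimensionless.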